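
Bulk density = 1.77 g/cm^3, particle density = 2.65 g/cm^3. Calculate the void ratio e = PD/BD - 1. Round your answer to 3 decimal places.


Step 1: e = PD / BD - 1
Step 2: e = 2.65 / 1.77 - 1
Step 3: e = 1.49718 - 1
Step 4: e = 0.497

0.497


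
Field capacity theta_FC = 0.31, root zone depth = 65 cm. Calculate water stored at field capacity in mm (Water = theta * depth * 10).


Step 1: Water (mm) = theta_FC * depth (cm) * 10
Step 2: Water = 0.31 * 65 * 10
Step 3: Water = 201.5 mm

201.5


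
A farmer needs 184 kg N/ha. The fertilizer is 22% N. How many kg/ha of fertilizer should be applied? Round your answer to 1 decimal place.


Step 1: Fertilizer rate = target N / (N content / 100)
Step 2: Rate = 184 / (22 / 100)
Step 3: Rate = 184 / 0.22
Step 4: Rate = 836.4 kg/ha

836.4


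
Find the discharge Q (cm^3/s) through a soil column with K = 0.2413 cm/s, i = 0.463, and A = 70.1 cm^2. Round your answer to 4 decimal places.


Step 1: Apply Darcy's law: Q = K * i * A
Step 2: Q = 0.2413 * 0.463 * 70.1
Step 3: Q = 7.8317 cm^3/s

7.8317


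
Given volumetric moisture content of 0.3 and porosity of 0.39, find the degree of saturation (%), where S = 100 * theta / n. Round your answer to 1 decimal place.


Step 1: S = 100 * theta_v / n
Step 2: S = 100 * 0.3 / 0.39
Step 3: S = 76.9%

76.9


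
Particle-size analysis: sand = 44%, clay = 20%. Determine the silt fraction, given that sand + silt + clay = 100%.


Step 1: sand + silt + clay = 100%
Step 2: silt = 100 - sand - clay
Step 3: silt = 100 - 44 - 20
Step 4: silt = 36%

36


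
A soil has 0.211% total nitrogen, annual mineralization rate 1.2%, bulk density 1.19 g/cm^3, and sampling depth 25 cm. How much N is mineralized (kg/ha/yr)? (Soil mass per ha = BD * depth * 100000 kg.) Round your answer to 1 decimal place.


Step 1: Soil mass per ha = BD * depth * 100000 = 1.19 * 25 * 100000 = 2975000 kg
Step 2: Total N pool = soil mass * N%/100 = 2975000 * 0.211/100 = 6277.25 kg/ha
Step 3: N mineralized = N pool * rate%/100 = 6277.25 * 1.2/100 = 75.3 kg/ha/yr

75.3


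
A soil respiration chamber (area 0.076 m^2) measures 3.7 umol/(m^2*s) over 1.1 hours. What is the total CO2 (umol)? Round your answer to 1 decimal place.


Step 1: Convert time to seconds: 1.1 hr * 3600 = 3960.0 s
Step 2: Total = flux * area * time_s
Step 3: Total = 3.7 * 0.076 * 3960.0
Step 4: Total = 1113.6 umol

1113.6


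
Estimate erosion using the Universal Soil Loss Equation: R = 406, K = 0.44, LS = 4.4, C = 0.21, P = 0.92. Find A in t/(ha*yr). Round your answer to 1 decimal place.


Step 1: A = R * K * LS * C * P
Step 2: R * K = 406 * 0.44 = 178.64
Step 3: (R*K) * LS = 178.64 * 4.4 = 786.016
Step 4: * C * P = 786.016 * 0.21 * 0.92 = 151.9
Step 5: A = 151.9 t/(ha*yr)

151.9


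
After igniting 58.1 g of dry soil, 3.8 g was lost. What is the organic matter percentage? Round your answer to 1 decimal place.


Step 1: OM% = 100 * LOI / sample mass
Step 2: OM = 100 * 3.8 / 58.1
Step 3: OM = 6.5%

6.5


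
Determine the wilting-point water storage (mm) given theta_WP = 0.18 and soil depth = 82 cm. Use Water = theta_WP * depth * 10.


Step 1: Water (mm) = theta_WP * depth * 10
Step 2: Water = 0.18 * 82 * 10
Step 3: Water = 147.6 mm

147.6


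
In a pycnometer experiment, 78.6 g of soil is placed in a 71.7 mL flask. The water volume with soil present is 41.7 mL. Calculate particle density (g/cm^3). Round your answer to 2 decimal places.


Step 1: Volume of solids = flask volume - water volume with soil
Step 2: V_solids = 71.7 - 41.7 = 30.0 mL
Step 3: Particle density = mass / V_solids = 78.6 / 30.0 = 2.62 g/cm^3

2.62


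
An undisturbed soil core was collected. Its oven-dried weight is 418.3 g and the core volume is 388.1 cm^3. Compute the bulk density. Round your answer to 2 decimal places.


Step 1: Identify the formula: BD = dry mass / volume
Step 2: Substitute values: BD = 418.3 / 388.1
Step 3: BD = 1.08 g/cm^3

1.08


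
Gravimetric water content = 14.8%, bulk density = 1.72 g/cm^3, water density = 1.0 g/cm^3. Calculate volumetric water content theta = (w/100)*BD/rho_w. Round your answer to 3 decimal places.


Step 1: theta = (w / 100) * BD / rho_w
Step 2: theta = (14.8 / 100) * 1.72 / 1.0
Step 3: theta = 0.148 * 1.72
Step 4: theta = 0.255

0.255


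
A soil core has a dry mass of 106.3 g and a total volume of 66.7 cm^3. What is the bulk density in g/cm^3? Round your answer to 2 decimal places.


Step 1: Identify the formula: BD = dry mass / volume
Step 2: Substitute values: BD = 106.3 / 66.7
Step 3: BD = 1.59 g/cm^3

1.59


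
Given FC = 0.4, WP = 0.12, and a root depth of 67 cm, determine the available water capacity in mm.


Step 1: Available water = (FC - WP) * depth * 10
Step 2: AW = (0.4 - 0.12) * 67 * 10
Step 3: AW = 0.28 * 67 * 10
Step 4: AW = 187.6 mm

187.6


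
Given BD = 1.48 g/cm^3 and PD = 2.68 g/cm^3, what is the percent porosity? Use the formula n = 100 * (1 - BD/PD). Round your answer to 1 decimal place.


Step 1: Formula: n = 100 * (1 - BD / PD)
Step 2: n = 100 * (1 - 1.48 / 2.68)
Step 3: n = 100 * (1 - 0.55224)
Step 4: n = 44.8%

44.8


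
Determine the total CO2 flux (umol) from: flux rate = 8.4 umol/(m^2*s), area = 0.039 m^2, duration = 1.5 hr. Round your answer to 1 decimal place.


Step 1: Convert time to seconds: 1.5 hr * 3600 = 5400.0 s
Step 2: Total = flux * area * time_s
Step 3: Total = 8.4 * 0.039 * 5400.0
Step 4: Total = 1769.0 umol

1769.0


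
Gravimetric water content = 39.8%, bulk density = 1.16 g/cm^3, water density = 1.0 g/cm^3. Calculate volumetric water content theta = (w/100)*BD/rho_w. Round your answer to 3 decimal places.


Step 1: theta = (w / 100) * BD / rho_w
Step 2: theta = (39.8 / 100) * 1.16 / 1.0
Step 3: theta = 0.398 * 1.16
Step 4: theta = 0.462

0.462


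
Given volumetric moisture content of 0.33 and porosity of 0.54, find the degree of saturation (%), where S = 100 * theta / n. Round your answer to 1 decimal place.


Step 1: S = 100 * theta_v / n
Step 2: S = 100 * 0.33 / 0.54
Step 3: S = 61.1%

61.1


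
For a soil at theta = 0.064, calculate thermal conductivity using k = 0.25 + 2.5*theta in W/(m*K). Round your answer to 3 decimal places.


Step 1: k = 0.25 + 2.5 * theta
Step 2: k = 0.25 + 2.5 * 0.064
Step 3: k = 0.25 + 0.16
Step 4: k = 0.41 W/(m*K)

0.41


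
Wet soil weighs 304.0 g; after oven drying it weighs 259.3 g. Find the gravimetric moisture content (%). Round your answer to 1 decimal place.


Step 1: Water mass = wet - dry = 304.0 - 259.3 = 44.7 g
Step 2: w = 100 * water mass / dry mass
Step 3: w = 100 * 44.7 / 259.3 = 17.2%

17.2


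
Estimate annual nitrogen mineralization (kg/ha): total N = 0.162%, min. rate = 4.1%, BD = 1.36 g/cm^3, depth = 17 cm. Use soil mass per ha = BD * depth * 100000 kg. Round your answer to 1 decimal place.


Step 1: Soil mass per ha = BD * depth * 100000 = 1.36 * 17 * 100000 = 2312000 kg
Step 2: Total N pool = soil mass * N%/100 = 2312000 * 0.162/100 = 3745.44 kg/ha
Step 3: N mineralized = N pool * rate%/100 = 3745.44 * 4.1/100 = 153.6 kg/ha/yr

153.6


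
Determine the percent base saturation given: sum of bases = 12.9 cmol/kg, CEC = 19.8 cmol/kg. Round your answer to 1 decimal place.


Step 1: BS = 100 * (sum of bases) / CEC
Step 2: BS = 100 * 12.9 / 19.8
Step 3: BS = 65.2%

65.2


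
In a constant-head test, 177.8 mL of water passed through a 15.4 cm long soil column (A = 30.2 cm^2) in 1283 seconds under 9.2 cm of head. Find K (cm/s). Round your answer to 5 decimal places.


Step 1: K = Q * L / (A * t * h)
Step 2: Numerator = 177.8 * 15.4 = 2738.12
Step 3: Denominator = 30.2 * 1283 * 9.2 = 356468.72
Step 4: K = 2738.12 / 356468.72 = 0.00768 cm/s

0.00768


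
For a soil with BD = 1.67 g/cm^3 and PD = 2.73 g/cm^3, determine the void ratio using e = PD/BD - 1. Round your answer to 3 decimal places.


Step 1: e = PD / BD - 1
Step 2: e = 2.73 / 1.67 - 1
Step 3: e = 1.63473 - 1
Step 4: e = 0.635

0.635


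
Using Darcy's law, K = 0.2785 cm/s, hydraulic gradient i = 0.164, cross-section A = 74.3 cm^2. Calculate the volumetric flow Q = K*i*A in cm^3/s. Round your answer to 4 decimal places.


Step 1: Apply Darcy's law: Q = K * i * A
Step 2: Q = 0.2785 * 0.164 * 74.3
Step 3: Q = 3.3936 cm^3/s

3.3936


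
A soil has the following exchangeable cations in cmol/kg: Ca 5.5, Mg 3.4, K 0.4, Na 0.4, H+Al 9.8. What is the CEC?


Step 1: CEC = Ca + Mg + K + Na + (H+Al)
Step 2: CEC = 5.5 + 3.4 + 0.4 + 0.4 + 9.8
Step 3: CEC = 19.5 cmol/kg

19.5


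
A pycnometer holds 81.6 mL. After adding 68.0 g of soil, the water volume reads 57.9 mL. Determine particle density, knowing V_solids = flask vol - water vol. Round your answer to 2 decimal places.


Step 1: Volume of solids = flask volume - water volume with soil
Step 2: V_solids = 81.6 - 57.9 = 23.7 mL
Step 3: Particle density = mass / V_solids = 68.0 / 23.7 = 2.87 g/cm^3

2.87


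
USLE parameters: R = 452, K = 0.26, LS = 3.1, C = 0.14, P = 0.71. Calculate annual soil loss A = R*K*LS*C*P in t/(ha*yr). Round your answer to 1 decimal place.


Step 1: A = R * K * LS * C * P
Step 2: R * K = 452 * 0.26 = 117.52
Step 3: (R*K) * LS = 117.52 * 3.1 = 364.312
Step 4: * C * P = 364.312 * 0.14 * 0.71 = 36.2
Step 5: A = 36.2 t/(ha*yr)

36.2


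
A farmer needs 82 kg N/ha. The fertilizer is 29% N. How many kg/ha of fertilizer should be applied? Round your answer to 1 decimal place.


Step 1: Fertilizer rate = target N / (N content / 100)
Step 2: Rate = 82 / (29 / 100)
Step 3: Rate = 82 / 0.29
Step 4: Rate = 282.8 kg/ha

282.8


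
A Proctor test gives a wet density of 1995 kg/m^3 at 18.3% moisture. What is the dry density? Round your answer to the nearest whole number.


Step 1: Dry density = wet density / (1 + w/100)
Step 2: Dry density = 1995 / (1 + 18.3/100)
Step 3: Dry density = 1995 / 1.183
Step 4: Dry density = 1686 kg/m^3

1686


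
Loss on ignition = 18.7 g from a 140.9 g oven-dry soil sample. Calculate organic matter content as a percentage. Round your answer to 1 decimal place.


Step 1: OM% = 100 * LOI / sample mass
Step 2: OM = 100 * 18.7 / 140.9
Step 3: OM = 13.3%

13.3


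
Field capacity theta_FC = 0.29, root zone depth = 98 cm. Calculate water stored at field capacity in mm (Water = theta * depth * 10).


Step 1: Water (mm) = theta_FC * depth (cm) * 10
Step 2: Water = 0.29 * 98 * 10
Step 3: Water = 284.2 mm

284.2


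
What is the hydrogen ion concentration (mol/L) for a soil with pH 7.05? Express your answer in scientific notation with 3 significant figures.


Step 1: [H+] = 10^(-pH)
Step 2: [H+] = 10^(-7.05)
Step 3: [H+] = 8.91e-08 mol/L

8.91e-08


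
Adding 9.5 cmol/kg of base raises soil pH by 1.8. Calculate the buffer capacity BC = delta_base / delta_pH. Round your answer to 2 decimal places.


Step 1: BC = change in base / change in pH
Step 2: BC = 9.5 / 1.8
Step 3: BC = 5.28 cmol/(kg*pH unit)

5.28


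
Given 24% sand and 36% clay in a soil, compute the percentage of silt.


Step 1: sand + silt + clay = 100%
Step 2: silt = 100 - sand - clay
Step 3: silt = 100 - 24 - 36
Step 4: silt = 40%

40


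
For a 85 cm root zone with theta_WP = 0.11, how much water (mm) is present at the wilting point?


Step 1: Water (mm) = theta_WP * depth * 10
Step 2: Water = 0.11 * 85 * 10
Step 3: Water = 93.5 mm

93.5


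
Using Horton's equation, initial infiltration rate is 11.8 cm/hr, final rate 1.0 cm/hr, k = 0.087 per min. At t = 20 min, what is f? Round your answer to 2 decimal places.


Step 1: f = fc + (f0 - fc) * exp(-k * t)
Step 2: exp(-0.087 * 20) = 0.17552
Step 3: f = 1.0 + (11.8 - 1.0) * 0.17552
Step 4: f = 1.0 + 10.8 * 0.17552
Step 5: f = 2.9 cm/hr

2.9


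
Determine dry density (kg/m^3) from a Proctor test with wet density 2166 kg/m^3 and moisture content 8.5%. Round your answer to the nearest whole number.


Step 1: Dry density = wet density / (1 + w/100)
Step 2: Dry density = 2166 / (1 + 8.5/100)
Step 3: Dry density = 2166 / 1.085
Step 4: Dry density = 1996 kg/m^3

1996


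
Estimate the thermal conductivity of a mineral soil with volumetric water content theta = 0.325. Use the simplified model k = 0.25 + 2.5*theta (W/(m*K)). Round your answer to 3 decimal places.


Step 1: k = 0.25 + 2.5 * theta
Step 2: k = 0.25 + 2.5 * 0.325
Step 3: k = 0.25 + 0.813
Step 4: k = 1.063 W/(m*K)

1.063


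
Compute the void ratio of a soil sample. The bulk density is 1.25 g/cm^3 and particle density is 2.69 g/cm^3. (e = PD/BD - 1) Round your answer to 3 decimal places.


Step 1: e = PD / BD - 1
Step 2: e = 2.69 / 1.25 - 1
Step 3: e = 2.152 - 1
Step 4: e = 1.152

1.152


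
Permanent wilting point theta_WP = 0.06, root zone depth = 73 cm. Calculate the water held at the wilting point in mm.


Step 1: Water (mm) = theta_WP * depth * 10
Step 2: Water = 0.06 * 73 * 10
Step 3: Water = 43.8 mm

43.8


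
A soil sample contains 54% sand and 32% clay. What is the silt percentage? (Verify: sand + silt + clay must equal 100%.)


Step 1: sand + silt + clay = 100%
Step 2: silt = 100 - sand - clay
Step 3: silt = 100 - 54 - 32
Step 4: silt = 14%

14


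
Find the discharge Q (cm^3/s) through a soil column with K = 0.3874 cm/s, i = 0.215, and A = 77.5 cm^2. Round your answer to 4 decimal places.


Step 1: Apply Darcy's law: Q = K * i * A
Step 2: Q = 0.3874 * 0.215 * 77.5
Step 3: Q = 6.4551 cm^3/s

6.4551


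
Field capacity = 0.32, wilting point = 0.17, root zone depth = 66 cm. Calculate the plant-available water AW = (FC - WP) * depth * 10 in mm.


Step 1: Available water = (FC - WP) * depth * 10
Step 2: AW = (0.32 - 0.17) * 66 * 10
Step 3: AW = 0.15 * 66 * 10
Step 4: AW = 99.0 mm

99.0


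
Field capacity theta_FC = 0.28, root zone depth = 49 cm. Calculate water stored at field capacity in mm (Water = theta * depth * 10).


Step 1: Water (mm) = theta_FC * depth (cm) * 10
Step 2: Water = 0.28 * 49 * 10
Step 3: Water = 137.2 mm

137.2


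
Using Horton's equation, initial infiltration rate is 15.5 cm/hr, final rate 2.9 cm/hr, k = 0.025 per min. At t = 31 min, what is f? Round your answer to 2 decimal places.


Step 1: f = fc + (f0 - fc) * exp(-k * t)
Step 2: exp(-0.025 * 31) = 0.460704
Step 3: f = 2.9 + (15.5 - 2.9) * 0.460704
Step 4: f = 2.9 + 12.6 * 0.460704
Step 5: f = 8.7 cm/hr

8.7


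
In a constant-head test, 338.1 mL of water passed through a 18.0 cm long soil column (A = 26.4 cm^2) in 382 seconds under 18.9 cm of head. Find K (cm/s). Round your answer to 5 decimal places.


Step 1: K = Q * L / (A * t * h)
Step 2: Numerator = 338.1 * 18.0 = 6085.8
Step 3: Denominator = 26.4 * 382 * 18.9 = 190602.72
Step 4: K = 6085.8 / 190602.72 = 0.03193 cm/s

0.03193


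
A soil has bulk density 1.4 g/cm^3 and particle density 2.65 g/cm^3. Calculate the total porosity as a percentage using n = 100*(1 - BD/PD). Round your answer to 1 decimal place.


Step 1: Formula: n = 100 * (1 - BD / PD)
Step 2: n = 100 * (1 - 1.4 / 2.65)
Step 3: n = 100 * (1 - 0.5283)
Step 4: n = 47.2%

47.2


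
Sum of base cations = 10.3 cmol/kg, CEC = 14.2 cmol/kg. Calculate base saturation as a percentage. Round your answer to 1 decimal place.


Step 1: BS = 100 * (sum of bases) / CEC
Step 2: BS = 100 * 10.3 / 14.2
Step 3: BS = 72.5%

72.5


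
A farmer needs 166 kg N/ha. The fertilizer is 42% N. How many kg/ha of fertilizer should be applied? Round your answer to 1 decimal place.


Step 1: Fertilizer rate = target N / (N content / 100)
Step 2: Rate = 166 / (42 / 100)
Step 3: Rate = 166 / 0.42
Step 4: Rate = 395.2 kg/ha

395.2


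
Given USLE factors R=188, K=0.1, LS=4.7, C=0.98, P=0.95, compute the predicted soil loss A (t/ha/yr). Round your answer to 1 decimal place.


Step 1: A = R * K * LS * C * P
Step 2: R * K = 188 * 0.1 = 18.8
Step 3: (R*K) * LS = 18.8 * 4.7 = 88.36
Step 4: * C * P = 88.36 * 0.98 * 0.95 = 82.3
Step 5: A = 82.3 t/(ha*yr)

82.3


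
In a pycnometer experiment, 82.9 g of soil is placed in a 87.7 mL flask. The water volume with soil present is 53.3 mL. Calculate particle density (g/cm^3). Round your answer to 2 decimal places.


Step 1: Volume of solids = flask volume - water volume with soil
Step 2: V_solids = 87.7 - 53.3 = 34.4 mL
Step 3: Particle density = mass / V_solids = 82.9 / 34.4 = 2.41 g/cm^3

2.41


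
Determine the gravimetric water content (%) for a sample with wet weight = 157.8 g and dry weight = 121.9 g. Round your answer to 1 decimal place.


Step 1: Water mass = wet - dry = 157.8 - 121.9 = 35.9 g
Step 2: w = 100 * water mass / dry mass
Step 3: w = 100 * 35.9 / 121.9 = 29.5%

29.5


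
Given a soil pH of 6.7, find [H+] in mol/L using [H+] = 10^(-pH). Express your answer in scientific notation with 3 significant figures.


Step 1: [H+] = 10^(-pH)
Step 2: [H+] = 10^(-6.7)
Step 3: [H+] = 2.00e-07 mol/L

2.00e-07


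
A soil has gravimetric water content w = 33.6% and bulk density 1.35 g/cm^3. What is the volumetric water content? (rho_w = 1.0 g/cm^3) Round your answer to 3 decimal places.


Step 1: theta = (w / 100) * BD / rho_w
Step 2: theta = (33.6 / 100) * 1.35 / 1.0
Step 3: theta = 0.336 * 1.35
Step 4: theta = 0.454

0.454


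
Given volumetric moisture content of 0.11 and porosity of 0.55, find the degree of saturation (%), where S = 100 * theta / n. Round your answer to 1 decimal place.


Step 1: S = 100 * theta_v / n
Step 2: S = 100 * 0.11 / 0.55
Step 3: S = 20.0%

20.0


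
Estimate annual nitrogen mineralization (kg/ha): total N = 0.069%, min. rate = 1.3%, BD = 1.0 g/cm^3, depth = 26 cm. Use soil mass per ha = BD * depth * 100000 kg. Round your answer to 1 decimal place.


Step 1: Soil mass per ha = BD * depth * 100000 = 1.0 * 26 * 100000 = 2600000 kg
Step 2: Total N pool = soil mass * N%/100 = 2600000 * 0.069/100 = 1794.0 kg/ha
Step 3: N mineralized = N pool * rate%/100 = 1794.0 * 1.3/100 = 23.3 kg/ha/yr

23.3


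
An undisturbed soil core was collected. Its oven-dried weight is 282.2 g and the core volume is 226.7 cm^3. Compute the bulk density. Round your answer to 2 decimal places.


Step 1: Identify the formula: BD = dry mass / volume
Step 2: Substitute values: BD = 282.2 / 226.7
Step 3: BD = 1.24 g/cm^3

1.24


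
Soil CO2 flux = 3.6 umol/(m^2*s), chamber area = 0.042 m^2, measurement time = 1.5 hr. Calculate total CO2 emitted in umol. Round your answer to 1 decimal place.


Step 1: Convert time to seconds: 1.5 hr * 3600 = 5400.0 s
Step 2: Total = flux * area * time_s
Step 3: Total = 3.6 * 0.042 * 5400.0
Step 4: Total = 816.5 umol

816.5


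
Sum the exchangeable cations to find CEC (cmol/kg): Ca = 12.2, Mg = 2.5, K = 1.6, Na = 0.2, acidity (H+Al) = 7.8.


Step 1: CEC = Ca + Mg + K + Na + (H+Al)
Step 2: CEC = 12.2 + 2.5 + 1.6 + 0.2 + 7.8
Step 3: CEC = 24.3 cmol/kg

24.3


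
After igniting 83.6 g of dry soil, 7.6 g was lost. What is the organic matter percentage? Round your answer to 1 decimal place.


Step 1: OM% = 100 * LOI / sample mass
Step 2: OM = 100 * 7.6 / 83.6
Step 3: OM = 9.1%

9.1


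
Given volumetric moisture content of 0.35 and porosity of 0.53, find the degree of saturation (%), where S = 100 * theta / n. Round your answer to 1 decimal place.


Step 1: S = 100 * theta_v / n
Step 2: S = 100 * 0.35 / 0.53
Step 3: S = 66.0%

66.0


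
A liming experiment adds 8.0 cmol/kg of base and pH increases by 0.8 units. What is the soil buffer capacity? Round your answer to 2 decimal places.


Step 1: BC = change in base / change in pH
Step 2: BC = 8.0 / 0.8
Step 3: BC = 10.0 cmol/(kg*pH unit)

10.0


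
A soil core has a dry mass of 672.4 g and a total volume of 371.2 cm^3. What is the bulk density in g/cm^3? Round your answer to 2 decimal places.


Step 1: Identify the formula: BD = dry mass / volume
Step 2: Substitute values: BD = 672.4 / 371.2
Step 3: BD = 1.81 g/cm^3

1.81


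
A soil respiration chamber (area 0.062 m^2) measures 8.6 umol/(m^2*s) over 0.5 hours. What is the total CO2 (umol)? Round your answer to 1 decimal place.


Step 1: Convert time to seconds: 0.5 hr * 3600 = 1800.0 s
Step 2: Total = flux * area * time_s
Step 3: Total = 8.6 * 0.062 * 1800.0
Step 4: Total = 959.8 umol

959.8


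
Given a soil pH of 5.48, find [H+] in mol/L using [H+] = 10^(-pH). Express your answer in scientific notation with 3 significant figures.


Step 1: [H+] = 10^(-pH)
Step 2: [H+] = 10^(-5.48)
Step 3: [H+] = 3.31e-06 mol/L

3.31e-06


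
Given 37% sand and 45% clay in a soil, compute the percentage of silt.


Step 1: sand + silt + clay = 100%
Step 2: silt = 100 - sand - clay
Step 3: silt = 100 - 37 - 45
Step 4: silt = 18%

18


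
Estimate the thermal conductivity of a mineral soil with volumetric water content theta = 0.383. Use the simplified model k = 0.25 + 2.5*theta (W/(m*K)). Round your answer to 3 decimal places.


Step 1: k = 0.25 + 2.5 * theta
Step 2: k = 0.25 + 2.5 * 0.383
Step 3: k = 0.25 + 0.958
Step 4: k = 1.208 W/(m*K)

1.208


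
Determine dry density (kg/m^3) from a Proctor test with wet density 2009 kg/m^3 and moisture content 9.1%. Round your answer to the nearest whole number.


Step 1: Dry density = wet density / (1 + w/100)
Step 2: Dry density = 2009 / (1 + 9.1/100)
Step 3: Dry density = 2009 / 1.091
Step 4: Dry density = 1841 kg/m^3

1841


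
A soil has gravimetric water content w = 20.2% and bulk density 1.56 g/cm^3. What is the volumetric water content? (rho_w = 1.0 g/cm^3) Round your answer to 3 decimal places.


Step 1: theta = (w / 100) * BD / rho_w
Step 2: theta = (20.2 / 100) * 1.56 / 1.0
Step 3: theta = 0.202 * 1.56
Step 4: theta = 0.315

0.315


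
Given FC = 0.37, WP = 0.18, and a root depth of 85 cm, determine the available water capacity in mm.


Step 1: Available water = (FC - WP) * depth * 10
Step 2: AW = (0.37 - 0.18) * 85 * 10
Step 3: AW = 0.19 * 85 * 10
Step 4: AW = 161.5 mm

161.5


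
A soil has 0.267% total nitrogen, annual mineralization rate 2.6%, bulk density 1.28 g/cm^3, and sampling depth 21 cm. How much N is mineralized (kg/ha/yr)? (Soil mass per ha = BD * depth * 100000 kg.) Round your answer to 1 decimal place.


Step 1: Soil mass per ha = BD * depth * 100000 = 1.28 * 21 * 100000 = 2688000 kg
Step 2: Total N pool = soil mass * N%/100 = 2688000 * 0.267/100 = 7176.96 kg/ha
Step 3: N mineralized = N pool * rate%/100 = 7176.96 * 2.6/100 = 186.6 kg/ha/yr

186.6


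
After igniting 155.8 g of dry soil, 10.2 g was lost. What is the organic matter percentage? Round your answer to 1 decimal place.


Step 1: OM% = 100 * LOI / sample mass
Step 2: OM = 100 * 10.2 / 155.8
Step 3: OM = 6.5%

6.5


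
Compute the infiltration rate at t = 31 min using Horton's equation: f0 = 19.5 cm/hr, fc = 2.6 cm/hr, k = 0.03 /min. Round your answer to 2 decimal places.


Step 1: f = fc + (f0 - fc) * exp(-k * t)
Step 2: exp(-0.03 * 31) = 0.394554
Step 3: f = 2.6 + (19.5 - 2.6) * 0.394554
Step 4: f = 2.6 + 16.9 * 0.394554
Step 5: f = 9.27 cm/hr

9.27


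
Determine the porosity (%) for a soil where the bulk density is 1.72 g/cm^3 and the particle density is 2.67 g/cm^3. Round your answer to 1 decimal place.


Step 1: Formula: n = 100 * (1 - BD / PD)
Step 2: n = 100 * (1 - 1.72 / 2.67)
Step 3: n = 100 * (1 - 0.64419)
Step 4: n = 35.6%

35.6


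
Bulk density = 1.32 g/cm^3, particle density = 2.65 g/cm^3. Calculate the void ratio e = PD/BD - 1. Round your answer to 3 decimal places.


Step 1: e = PD / BD - 1
Step 2: e = 2.65 / 1.32 - 1
Step 3: e = 2.00758 - 1
Step 4: e = 1.008

1.008


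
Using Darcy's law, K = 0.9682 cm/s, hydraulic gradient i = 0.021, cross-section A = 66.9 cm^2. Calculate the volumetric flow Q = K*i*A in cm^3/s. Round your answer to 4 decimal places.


Step 1: Apply Darcy's law: Q = K * i * A
Step 2: Q = 0.9682 * 0.021 * 66.9
Step 3: Q = 1.3602 cm^3/s

1.3602


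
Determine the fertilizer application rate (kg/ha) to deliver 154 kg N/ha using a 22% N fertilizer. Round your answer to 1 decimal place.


Step 1: Fertilizer rate = target N / (N content / 100)
Step 2: Rate = 154 / (22 / 100)
Step 3: Rate = 154 / 0.22
Step 4: Rate = 700.0 kg/ha

700.0


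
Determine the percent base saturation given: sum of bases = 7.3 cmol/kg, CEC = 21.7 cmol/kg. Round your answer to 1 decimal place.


Step 1: BS = 100 * (sum of bases) / CEC
Step 2: BS = 100 * 7.3 / 21.7
Step 3: BS = 33.6%

33.6


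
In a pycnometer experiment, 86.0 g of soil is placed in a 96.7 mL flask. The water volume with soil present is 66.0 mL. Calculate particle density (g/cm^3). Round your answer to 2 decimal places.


Step 1: Volume of solids = flask volume - water volume with soil
Step 2: V_solids = 96.7 - 66.0 = 30.7 mL
Step 3: Particle density = mass / V_solids = 86.0 / 30.7 = 2.8 g/cm^3

2.8


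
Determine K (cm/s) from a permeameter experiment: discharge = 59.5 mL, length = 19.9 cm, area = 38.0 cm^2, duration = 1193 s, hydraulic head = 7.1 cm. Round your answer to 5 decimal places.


Step 1: K = Q * L / (A * t * h)
Step 2: Numerator = 59.5 * 19.9 = 1184.05
Step 3: Denominator = 38.0 * 1193 * 7.1 = 321871.4
Step 4: K = 1184.05 / 321871.4 = 0.00368 cm/s

0.00368


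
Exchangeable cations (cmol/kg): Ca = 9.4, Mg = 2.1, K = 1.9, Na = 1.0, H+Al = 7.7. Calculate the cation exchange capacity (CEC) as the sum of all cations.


Step 1: CEC = Ca + Mg + K + Na + (H+Al)
Step 2: CEC = 9.4 + 2.1 + 1.9 + 1.0 + 7.7
Step 3: CEC = 22.1 cmol/kg

22.1


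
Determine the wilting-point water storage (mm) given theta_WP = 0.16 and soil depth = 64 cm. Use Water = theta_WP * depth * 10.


Step 1: Water (mm) = theta_WP * depth * 10
Step 2: Water = 0.16 * 64 * 10
Step 3: Water = 102.4 mm

102.4


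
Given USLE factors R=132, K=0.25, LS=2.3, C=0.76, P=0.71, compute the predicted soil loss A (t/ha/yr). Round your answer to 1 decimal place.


Step 1: A = R * K * LS * C * P
Step 2: R * K = 132 * 0.25 = 33.0
Step 3: (R*K) * LS = 33.0 * 2.3 = 75.9
Step 4: * C * P = 75.9 * 0.76 * 0.71 = 41.0
Step 5: A = 41.0 t/(ha*yr)

41.0


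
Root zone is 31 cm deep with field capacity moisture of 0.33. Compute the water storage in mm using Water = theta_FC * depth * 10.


Step 1: Water (mm) = theta_FC * depth (cm) * 10
Step 2: Water = 0.33 * 31 * 10
Step 3: Water = 102.3 mm

102.3


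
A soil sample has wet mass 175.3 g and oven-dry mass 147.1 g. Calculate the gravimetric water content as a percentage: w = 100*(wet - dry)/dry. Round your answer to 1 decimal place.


Step 1: Water mass = wet - dry = 175.3 - 147.1 = 28.2 g
Step 2: w = 100 * water mass / dry mass
Step 3: w = 100 * 28.2 / 147.1 = 19.2%

19.2


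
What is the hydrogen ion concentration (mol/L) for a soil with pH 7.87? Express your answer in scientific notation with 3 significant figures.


Step 1: [H+] = 10^(-pH)
Step 2: [H+] = 10^(-7.87)
Step 3: [H+] = 1.35e-08 mol/L

1.35e-08


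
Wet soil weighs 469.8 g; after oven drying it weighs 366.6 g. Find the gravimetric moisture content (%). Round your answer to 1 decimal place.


Step 1: Water mass = wet - dry = 469.8 - 366.6 = 103.2 g
Step 2: w = 100 * water mass / dry mass
Step 3: w = 100 * 103.2 / 366.6 = 28.2%

28.2


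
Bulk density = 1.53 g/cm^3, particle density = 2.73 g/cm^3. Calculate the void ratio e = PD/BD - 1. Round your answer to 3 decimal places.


Step 1: e = PD / BD - 1
Step 2: e = 2.73 / 1.53 - 1
Step 3: e = 1.78431 - 1
Step 4: e = 0.784

0.784


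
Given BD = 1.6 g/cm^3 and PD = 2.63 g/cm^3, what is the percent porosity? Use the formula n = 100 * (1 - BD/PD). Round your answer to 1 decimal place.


Step 1: Formula: n = 100 * (1 - BD / PD)
Step 2: n = 100 * (1 - 1.6 / 2.63)
Step 3: n = 100 * (1 - 0.60837)
Step 4: n = 39.2%

39.2


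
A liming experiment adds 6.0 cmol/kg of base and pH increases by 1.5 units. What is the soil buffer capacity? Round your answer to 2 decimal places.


Step 1: BC = change in base / change in pH
Step 2: BC = 6.0 / 1.5
Step 3: BC = 4.0 cmol/(kg*pH unit)

4.0


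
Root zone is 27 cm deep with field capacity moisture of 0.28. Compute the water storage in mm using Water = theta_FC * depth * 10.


Step 1: Water (mm) = theta_FC * depth (cm) * 10
Step 2: Water = 0.28 * 27 * 10
Step 3: Water = 75.6 mm

75.6


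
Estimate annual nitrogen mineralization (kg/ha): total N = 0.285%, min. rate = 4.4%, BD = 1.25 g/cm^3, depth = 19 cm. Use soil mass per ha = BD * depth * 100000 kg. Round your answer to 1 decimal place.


Step 1: Soil mass per ha = BD * depth * 100000 = 1.25 * 19 * 100000 = 2375000 kg
Step 2: Total N pool = soil mass * N%/100 = 2375000 * 0.285/100 = 6768.75 kg/ha
Step 3: N mineralized = N pool * rate%/100 = 6768.75 * 4.4/100 = 297.8 kg/ha/yr

297.8


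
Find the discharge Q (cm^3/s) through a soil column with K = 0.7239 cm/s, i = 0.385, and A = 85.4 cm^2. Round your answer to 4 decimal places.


Step 1: Apply Darcy's law: Q = K * i * A
Step 2: Q = 0.7239 * 0.385 * 85.4
Step 3: Q = 23.8011 cm^3/s

23.8011


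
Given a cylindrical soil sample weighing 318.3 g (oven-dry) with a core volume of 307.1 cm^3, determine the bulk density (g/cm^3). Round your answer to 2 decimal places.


Step 1: Identify the formula: BD = dry mass / volume
Step 2: Substitute values: BD = 318.3 / 307.1
Step 3: BD = 1.04 g/cm^3

1.04


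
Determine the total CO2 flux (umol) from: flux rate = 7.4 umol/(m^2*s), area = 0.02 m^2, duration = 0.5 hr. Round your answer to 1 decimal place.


Step 1: Convert time to seconds: 0.5 hr * 3600 = 1800.0 s
Step 2: Total = flux * area * time_s
Step 3: Total = 7.4 * 0.02 * 1800.0
Step 4: Total = 266.4 umol

266.4


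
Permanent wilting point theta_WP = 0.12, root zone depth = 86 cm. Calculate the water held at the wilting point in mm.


Step 1: Water (mm) = theta_WP * depth * 10
Step 2: Water = 0.12 * 86 * 10
Step 3: Water = 103.2 mm

103.2


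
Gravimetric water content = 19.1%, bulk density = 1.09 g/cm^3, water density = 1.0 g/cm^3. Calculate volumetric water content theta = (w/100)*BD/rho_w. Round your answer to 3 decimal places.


Step 1: theta = (w / 100) * BD / rho_w
Step 2: theta = (19.1 / 100) * 1.09 / 1.0
Step 3: theta = 0.191 * 1.09
Step 4: theta = 0.208

0.208


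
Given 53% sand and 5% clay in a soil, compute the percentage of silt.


Step 1: sand + silt + clay = 100%
Step 2: silt = 100 - sand - clay
Step 3: silt = 100 - 53 - 5
Step 4: silt = 42%

42


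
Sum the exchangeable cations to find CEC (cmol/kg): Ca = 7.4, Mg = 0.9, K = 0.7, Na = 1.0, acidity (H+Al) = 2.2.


Step 1: CEC = Ca + Mg + K + Na + (H+Al)
Step 2: CEC = 7.4 + 0.9 + 0.7 + 1.0 + 2.2
Step 3: CEC = 12.2 cmol/kg

12.2


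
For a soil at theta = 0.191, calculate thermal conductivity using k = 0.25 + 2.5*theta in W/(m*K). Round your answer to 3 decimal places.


Step 1: k = 0.25 + 2.5 * theta
Step 2: k = 0.25 + 2.5 * 0.191
Step 3: k = 0.25 + 0.478
Step 4: k = 0.728 W/(m*K)

0.728


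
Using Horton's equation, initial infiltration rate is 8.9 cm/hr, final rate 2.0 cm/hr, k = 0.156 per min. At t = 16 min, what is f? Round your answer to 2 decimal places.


Step 1: f = fc + (f0 - fc) * exp(-k * t)
Step 2: exp(-0.156 * 16) = 0.082414
Step 3: f = 2.0 + (8.9 - 2.0) * 0.082414
Step 4: f = 2.0 + 6.9 * 0.082414
Step 5: f = 2.57 cm/hr

2.57


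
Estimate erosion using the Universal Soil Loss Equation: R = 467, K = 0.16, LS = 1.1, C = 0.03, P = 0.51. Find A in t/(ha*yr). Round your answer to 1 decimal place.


Step 1: A = R * K * LS * C * P
Step 2: R * K = 467 * 0.16 = 74.72
Step 3: (R*K) * LS = 74.72 * 1.1 = 82.192
Step 4: * C * P = 82.192 * 0.03 * 0.51 = 1.3
Step 5: A = 1.3 t/(ha*yr)

1.3


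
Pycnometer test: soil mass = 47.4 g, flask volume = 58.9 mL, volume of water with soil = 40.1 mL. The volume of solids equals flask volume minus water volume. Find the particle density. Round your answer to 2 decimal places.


Step 1: Volume of solids = flask volume - water volume with soil
Step 2: V_solids = 58.9 - 40.1 = 18.8 mL
Step 3: Particle density = mass / V_solids = 47.4 / 18.8 = 2.52 g/cm^3

2.52


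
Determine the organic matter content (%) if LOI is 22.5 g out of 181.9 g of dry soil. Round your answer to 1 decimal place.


Step 1: OM% = 100 * LOI / sample mass
Step 2: OM = 100 * 22.5 / 181.9
Step 3: OM = 12.4%

12.4


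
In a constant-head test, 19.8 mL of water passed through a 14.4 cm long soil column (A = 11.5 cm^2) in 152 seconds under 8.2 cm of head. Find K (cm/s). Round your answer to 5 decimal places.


Step 1: K = Q * L / (A * t * h)
Step 2: Numerator = 19.8 * 14.4 = 285.12
Step 3: Denominator = 11.5 * 152 * 8.2 = 14333.6
Step 4: K = 285.12 / 14333.6 = 0.01989 cm/s

0.01989


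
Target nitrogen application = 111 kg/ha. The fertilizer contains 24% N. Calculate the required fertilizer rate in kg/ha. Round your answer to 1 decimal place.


Step 1: Fertilizer rate = target N / (N content / 100)
Step 2: Rate = 111 / (24 / 100)
Step 3: Rate = 111 / 0.24
Step 4: Rate = 462.5 kg/ha

462.5


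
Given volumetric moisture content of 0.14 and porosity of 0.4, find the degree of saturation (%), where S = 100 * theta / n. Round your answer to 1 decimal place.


Step 1: S = 100 * theta_v / n
Step 2: S = 100 * 0.14 / 0.4
Step 3: S = 35.0%

35.0


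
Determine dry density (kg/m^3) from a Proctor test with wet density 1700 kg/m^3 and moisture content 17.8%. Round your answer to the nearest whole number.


Step 1: Dry density = wet density / (1 + w/100)
Step 2: Dry density = 1700 / (1 + 17.8/100)
Step 3: Dry density = 1700 / 1.178
Step 4: Dry density = 1443 kg/m^3

1443


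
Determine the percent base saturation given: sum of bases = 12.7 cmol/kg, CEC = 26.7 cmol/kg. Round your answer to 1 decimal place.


Step 1: BS = 100 * (sum of bases) / CEC
Step 2: BS = 100 * 12.7 / 26.7
Step 3: BS = 47.6%

47.6


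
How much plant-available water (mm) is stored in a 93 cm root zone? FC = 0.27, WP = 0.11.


Step 1: Available water = (FC - WP) * depth * 10
Step 2: AW = (0.27 - 0.11) * 93 * 10
Step 3: AW = 0.16 * 93 * 10
Step 4: AW = 148.8 mm

148.8


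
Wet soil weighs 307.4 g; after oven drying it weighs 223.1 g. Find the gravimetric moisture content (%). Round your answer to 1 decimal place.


Step 1: Water mass = wet - dry = 307.4 - 223.1 = 84.3 g
Step 2: w = 100 * water mass / dry mass
Step 3: w = 100 * 84.3 / 223.1 = 37.8%

37.8


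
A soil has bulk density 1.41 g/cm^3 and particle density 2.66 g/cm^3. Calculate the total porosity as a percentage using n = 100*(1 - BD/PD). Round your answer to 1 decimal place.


Step 1: Formula: n = 100 * (1 - BD / PD)
Step 2: n = 100 * (1 - 1.41 / 2.66)
Step 3: n = 100 * (1 - 0.53008)
Step 4: n = 47.0%

47.0


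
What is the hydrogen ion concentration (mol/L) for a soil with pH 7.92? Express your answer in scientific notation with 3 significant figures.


Step 1: [H+] = 10^(-pH)
Step 2: [H+] = 10^(-7.92)
Step 3: [H+] = 1.20e-08 mol/L

1.20e-08


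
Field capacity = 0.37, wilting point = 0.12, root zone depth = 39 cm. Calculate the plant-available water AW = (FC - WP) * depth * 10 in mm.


Step 1: Available water = (FC - WP) * depth * 10
Step 2: AW = (0.37 - 0.12) * 39 * 10
Step 3: AW = 0.25 * 39 * 10
Step 4: AW = 97.5 mm

97.5


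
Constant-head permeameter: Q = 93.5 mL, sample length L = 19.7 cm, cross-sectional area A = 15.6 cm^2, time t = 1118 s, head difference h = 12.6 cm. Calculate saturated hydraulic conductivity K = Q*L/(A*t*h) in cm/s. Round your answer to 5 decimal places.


Step 1: K = Q * L / (A * t * h)
Step 2: Numerator = 93.5 * 19.7 = 1841.95
Step 3: Denominator = 15.6 * 1118 * 12.6 = 219754.08
Step 4: K = 1841.95 / 219754.08 = 0.00838 cm/s

0.00838


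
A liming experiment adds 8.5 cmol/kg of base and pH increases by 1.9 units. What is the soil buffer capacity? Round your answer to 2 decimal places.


Step 1: BC = change in base / change in pH
Step 2: BC = 8.5 / 1.9
Step 3: BC = 4.47 cmol/(kg*pH unit)

4.47


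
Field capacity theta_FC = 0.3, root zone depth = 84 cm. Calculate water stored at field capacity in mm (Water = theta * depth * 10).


Step 1: Water (mm) = theta_FC * depth (cm) * 10
Step 2: Water = 0.3 * 84 * 10
Step 3: Water = 252.0 mm

252.0


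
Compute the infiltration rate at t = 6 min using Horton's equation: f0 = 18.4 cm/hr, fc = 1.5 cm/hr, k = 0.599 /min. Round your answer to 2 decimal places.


Step 1: f = fc + (f0 - fc) * exp(-k * t)
Step 2: exp(-0.599 * 6) = 0.027488
Step 3: f = 1.5 + (18.4 - 1.5) * 0.027488
Step 4: f = 1.5 + 16.9 * 0.027488
Step 5: f = 1.96 cm/hr

1.96


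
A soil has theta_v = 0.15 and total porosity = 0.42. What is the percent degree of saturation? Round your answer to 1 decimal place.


Step 1: S = 100 * theta_v / n
Step 2: S = 100 * 0.15 / 0.42
Step 3: S = 35.7%

35.7


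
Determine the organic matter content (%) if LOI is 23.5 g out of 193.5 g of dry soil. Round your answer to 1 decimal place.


Step 1: OM% = 100 * LOI / sample mass
Step 2: OM = 100 * 23.5 / 193.5
Step 3: OM = 12.1%

12.1


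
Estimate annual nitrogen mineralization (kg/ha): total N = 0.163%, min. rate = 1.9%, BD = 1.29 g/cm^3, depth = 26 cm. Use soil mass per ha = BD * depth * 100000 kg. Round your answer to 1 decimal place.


Step 1: Soil mass per ha = BD * depth * 100000 = 1.29 * 26 * 100000 = 3354000 kg
Step 2: Total N pool = soil mass * N%/100 = 3354000 * 0.163/100 = 5467.02 kg/ha
Step 3: N mineralized = N pool * rate%/100 = 5467.02 * 1.9/100 = 103.9 kg/ha/yr

103.9


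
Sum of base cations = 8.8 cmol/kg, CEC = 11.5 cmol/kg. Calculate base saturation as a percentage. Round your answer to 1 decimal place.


Step 1: BS = 100 * (sum of bases) / CEC
Step 2: BS = 100 * 8.8 / 11.5
Step 3: BS = 76.5%

76.5


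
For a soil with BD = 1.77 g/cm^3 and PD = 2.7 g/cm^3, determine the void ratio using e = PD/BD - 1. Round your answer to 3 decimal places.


Step 1: e = PD / BD - 1
Step 2: e = 2.7 / 1.77 - 1
Step 3: e = 1.52542 - 1
Step 4: e = 0.525

0.525


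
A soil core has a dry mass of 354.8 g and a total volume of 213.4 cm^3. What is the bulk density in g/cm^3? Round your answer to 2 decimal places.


Step 1: Identify the formula: BD = dry mass / volume
Step 2: Substitute values: BD = 354.8 / 213.4
Step 3: BD = 1.66 g/cm^3

1.66


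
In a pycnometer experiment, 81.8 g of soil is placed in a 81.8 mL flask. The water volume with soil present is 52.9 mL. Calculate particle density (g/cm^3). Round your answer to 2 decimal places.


Step 1: Volume of solids = flask volume - water volume with soil
Step 2: V_solids = 81.8 - 52.9 = 28.9 mL
Step 3: Particle density = mass / V_solids = 81.8 / 28.9 = 2.83 g/cm^3

2.83


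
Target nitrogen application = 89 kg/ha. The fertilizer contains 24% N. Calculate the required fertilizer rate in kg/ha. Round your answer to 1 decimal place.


Step 1: Fertilizer rate = target N / (N content / 100)
Step 2: Rate = 89 / (24 / 100)
Step 3: Rate = 89 / 0.24
Step 4: Rate = 370.8 kg/ha

370.8


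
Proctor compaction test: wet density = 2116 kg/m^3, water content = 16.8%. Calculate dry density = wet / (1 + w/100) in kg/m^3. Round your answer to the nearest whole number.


Step 1: Dry density = wet density / (1 + w/100)
Step 2: Dry density = 2116 / (1 + 16.8/100)
Step 3: Dry density = 2116 / 1.168
Step 4: Dry density = 1812 kg/m^3

1812


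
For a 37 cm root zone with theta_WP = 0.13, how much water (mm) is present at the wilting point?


Step 1: Water (mm) = theta_WP * depth * 10
Step 2: Water = 0.13 * 37 * 10
Step 3: Water = 48.1 mm

48.1


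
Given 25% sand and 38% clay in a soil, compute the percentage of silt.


Step 1: sand + silt + clay = 100%
Step 2: silt = 100 - sand - clay
Step 3: silt = 100 - 25 - 38
Step 4: silt = 37%

37


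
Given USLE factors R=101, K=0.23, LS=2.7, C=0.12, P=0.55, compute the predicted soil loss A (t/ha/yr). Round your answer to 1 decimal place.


Step 1: A = R * K * LS * C * P
Step 2: R * K = 101 * 0.23 = 23.23
Step 3: (R*K) * LS = 23.23 * 2.7 = 62.721
Step 4: * C * P = 62.721 * 0.12 * 0.55 = 4.1
Step 5: A = 4.1 t/(ha*yr)

4.1
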